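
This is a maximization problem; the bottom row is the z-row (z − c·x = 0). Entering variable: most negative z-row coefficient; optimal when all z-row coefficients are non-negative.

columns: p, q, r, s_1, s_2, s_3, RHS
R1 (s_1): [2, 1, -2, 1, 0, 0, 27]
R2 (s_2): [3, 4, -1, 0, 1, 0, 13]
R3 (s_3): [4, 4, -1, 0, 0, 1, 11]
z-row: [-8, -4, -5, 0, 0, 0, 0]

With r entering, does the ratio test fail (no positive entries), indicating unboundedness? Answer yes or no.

Every constraint-row entry in column r is ≤ 0, so increasing r is unbounded.

yes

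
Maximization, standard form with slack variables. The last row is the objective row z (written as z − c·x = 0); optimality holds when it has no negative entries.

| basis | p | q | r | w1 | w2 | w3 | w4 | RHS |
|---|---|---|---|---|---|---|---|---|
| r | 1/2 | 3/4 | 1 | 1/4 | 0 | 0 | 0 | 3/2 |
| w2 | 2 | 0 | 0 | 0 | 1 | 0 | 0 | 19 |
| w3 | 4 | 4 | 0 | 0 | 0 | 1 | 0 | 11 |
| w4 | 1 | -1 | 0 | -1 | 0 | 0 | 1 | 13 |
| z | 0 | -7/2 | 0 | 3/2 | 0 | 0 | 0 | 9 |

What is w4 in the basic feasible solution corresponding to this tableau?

13

w4 is basic (row 4); its value is the RHS of that row, 13.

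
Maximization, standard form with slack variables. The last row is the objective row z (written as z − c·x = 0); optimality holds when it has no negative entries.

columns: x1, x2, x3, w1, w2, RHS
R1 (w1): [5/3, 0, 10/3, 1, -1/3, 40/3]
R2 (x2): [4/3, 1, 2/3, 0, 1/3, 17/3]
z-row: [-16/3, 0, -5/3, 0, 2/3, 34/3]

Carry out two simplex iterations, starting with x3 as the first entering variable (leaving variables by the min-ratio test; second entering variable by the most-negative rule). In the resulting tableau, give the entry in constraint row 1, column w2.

-3/10

Ratio test on column x3 — row 1: (40/3)/(10/3) = 4; row 2: (17/3)/(2/3) = 17/2. Minimum is 4 at row 1 (w1 leaves); pivot element 10/3.
Divide row 1 by 10/3; eliminate column x3 from the other rows.
Second iteration: most negative z-row entry is -9/2 in column x1, so x1 enters.
Ratio test on column x1 — row 1: 4/(1/2) = 8; row 2: 3/1 = 3. Minimum is 3 at row 2 (x2 leaves); pivot element 1.
Divide row 2 by 1; eliminate column x1 from the other rows.
After both pivots, the entry at constraint row 1, column w2 is -3/10.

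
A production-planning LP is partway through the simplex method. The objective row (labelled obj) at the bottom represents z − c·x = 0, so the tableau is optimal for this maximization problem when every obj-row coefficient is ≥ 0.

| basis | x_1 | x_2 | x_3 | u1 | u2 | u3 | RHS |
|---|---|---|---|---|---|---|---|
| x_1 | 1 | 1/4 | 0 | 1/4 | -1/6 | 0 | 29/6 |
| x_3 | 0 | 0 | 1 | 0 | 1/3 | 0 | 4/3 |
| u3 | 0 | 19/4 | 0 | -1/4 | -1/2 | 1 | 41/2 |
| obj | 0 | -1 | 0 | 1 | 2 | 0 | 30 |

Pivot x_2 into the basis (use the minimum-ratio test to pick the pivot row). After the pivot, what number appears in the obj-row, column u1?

18/19

Ratio test on column x_2 — row 1: (29/6)/(1/4) = 58/3; row 2: entry 0 ≤ 0; row 3: (41/2)/(19/4) = 82/19. Minimum is 82/19 at row 3 (u3 leaves); pivot element 19/4.
Divide row 3 by 19/4; eliminate column x_2 from the other rows.
obj-row update in column u1: 1 − (-1)·(-1/19) = 18/19.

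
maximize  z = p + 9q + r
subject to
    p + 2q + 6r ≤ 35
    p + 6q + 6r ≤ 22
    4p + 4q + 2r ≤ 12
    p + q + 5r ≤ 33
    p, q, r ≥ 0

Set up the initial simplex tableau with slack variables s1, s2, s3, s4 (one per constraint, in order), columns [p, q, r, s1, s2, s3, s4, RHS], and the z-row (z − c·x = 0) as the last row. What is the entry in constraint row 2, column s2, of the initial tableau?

Slack s2 belongs to constraint 2; its column is the unit vector e_2, so the entry in row 2 is 1.

1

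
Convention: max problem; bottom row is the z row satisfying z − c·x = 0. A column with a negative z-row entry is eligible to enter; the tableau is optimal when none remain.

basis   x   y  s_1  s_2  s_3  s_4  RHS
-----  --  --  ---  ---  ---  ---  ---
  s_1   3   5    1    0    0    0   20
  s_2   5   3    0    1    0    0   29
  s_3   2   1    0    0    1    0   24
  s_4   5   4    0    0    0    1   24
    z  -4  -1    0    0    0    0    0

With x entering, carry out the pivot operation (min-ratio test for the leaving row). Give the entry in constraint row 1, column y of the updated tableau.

Ratio test on column x — row 1: 20/3 = 20/3; row 2: 29/5 = 29/5; row 3: 24/2 = 12; row 4: 24/5 = 24/5. Minimum is 24/5 at row 4 (s_4 leaves); pivot element 5.
Divide row 4 by 5; eliminate column x from the other rows.
Row 1 update in column y: 5 − 3·(4/5) = 13/5.

13/5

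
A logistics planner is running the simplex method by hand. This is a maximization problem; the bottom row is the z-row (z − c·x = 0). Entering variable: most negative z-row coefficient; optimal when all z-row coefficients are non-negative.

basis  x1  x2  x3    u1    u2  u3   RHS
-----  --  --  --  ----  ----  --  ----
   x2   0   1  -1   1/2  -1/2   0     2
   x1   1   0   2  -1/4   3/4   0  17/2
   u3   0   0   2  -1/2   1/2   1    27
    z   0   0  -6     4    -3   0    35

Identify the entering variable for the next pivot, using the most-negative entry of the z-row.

x3

Negative z-row entries: x3: -6, u2: -3.
The most negative is -6 in column x3, so x3 enters.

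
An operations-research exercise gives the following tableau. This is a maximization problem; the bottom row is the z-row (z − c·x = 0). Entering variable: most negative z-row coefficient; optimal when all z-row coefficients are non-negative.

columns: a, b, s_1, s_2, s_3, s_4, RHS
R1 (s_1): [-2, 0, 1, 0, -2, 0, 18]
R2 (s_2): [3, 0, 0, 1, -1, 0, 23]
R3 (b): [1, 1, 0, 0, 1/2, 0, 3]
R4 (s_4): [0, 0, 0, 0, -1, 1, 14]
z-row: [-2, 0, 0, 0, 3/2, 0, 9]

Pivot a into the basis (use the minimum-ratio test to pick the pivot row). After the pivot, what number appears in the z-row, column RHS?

Ratio test on column a — row 1: entry -2 ≤ 0; row 2: 23/3 = 23/3; row 3: 3/1 = 3; row 4: entry 0 ≤ 0. Minimum is 3 at row 3 (b leaves); pivot element 1.
Divide row 3 by 1; eliminate column a from the other rows.
z-row update in column RHS: 9 − (-2)·3 = 15.

15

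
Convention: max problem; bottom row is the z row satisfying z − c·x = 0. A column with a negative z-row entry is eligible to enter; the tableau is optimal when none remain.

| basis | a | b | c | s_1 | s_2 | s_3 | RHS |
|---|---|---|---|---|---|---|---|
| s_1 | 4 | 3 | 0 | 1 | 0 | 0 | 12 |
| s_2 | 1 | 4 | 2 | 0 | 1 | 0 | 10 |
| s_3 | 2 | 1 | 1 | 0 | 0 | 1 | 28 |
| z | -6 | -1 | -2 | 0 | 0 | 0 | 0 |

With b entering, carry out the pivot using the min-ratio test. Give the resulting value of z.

Ratio test on column b — row 1: 12/3 = 4; row 2: 10/4 = 5/2; row 3: 28/1 = 28. Minimum is 5/2 at row 2 (s_2 leaves); pivot element 4.
Pivot on row 2; the z-row RHS becomes 0 − (-1)·(5/2) = 5/2.

5/2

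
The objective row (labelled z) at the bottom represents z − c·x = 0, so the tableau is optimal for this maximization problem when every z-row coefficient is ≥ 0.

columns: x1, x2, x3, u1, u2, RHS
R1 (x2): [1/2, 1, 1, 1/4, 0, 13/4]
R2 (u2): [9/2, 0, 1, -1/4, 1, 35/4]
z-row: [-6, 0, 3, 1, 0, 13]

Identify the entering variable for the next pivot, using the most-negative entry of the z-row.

Negative z-row entries: x1: -6.
The most negative is -6 in column x1, so x1 enters.

x1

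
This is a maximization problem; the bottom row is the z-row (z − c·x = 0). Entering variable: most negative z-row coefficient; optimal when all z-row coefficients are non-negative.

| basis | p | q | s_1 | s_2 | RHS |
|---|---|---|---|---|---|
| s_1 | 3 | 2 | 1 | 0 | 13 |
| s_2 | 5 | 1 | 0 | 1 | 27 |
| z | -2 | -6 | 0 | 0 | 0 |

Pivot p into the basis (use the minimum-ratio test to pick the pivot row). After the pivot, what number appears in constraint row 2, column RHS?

16/3

Ratio test on column p — row 1: 13/3 = 13/3; row 2: 27/5 = 27/5. Minimum is 13/3 at row 1 (s_1 leaves); pivot element 3.
Divide row 1 by 3; eliminate column p from the other rows.
Row 2 update in column RHS: 27 − 5·(13/3) = 16/3.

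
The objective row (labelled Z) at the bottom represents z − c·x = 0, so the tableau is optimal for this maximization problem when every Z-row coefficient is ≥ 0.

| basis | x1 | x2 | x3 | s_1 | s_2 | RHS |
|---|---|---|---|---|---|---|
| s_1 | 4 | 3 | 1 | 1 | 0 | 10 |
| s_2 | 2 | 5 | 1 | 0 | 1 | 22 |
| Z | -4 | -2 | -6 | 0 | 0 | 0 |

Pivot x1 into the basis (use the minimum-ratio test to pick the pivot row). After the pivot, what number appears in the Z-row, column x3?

-5

Ratio test on column x1 — row 1: 10/4 = 5/2; row 2: 22/2 = 11. Minimum is 5/2 at row 1 (s_1 leaves); pivot element 4.
Divide row 1 by 4; eliminate column x1 from the other rows.
Z-row update in column x3: -6 − (-4)·(1/4) = -5.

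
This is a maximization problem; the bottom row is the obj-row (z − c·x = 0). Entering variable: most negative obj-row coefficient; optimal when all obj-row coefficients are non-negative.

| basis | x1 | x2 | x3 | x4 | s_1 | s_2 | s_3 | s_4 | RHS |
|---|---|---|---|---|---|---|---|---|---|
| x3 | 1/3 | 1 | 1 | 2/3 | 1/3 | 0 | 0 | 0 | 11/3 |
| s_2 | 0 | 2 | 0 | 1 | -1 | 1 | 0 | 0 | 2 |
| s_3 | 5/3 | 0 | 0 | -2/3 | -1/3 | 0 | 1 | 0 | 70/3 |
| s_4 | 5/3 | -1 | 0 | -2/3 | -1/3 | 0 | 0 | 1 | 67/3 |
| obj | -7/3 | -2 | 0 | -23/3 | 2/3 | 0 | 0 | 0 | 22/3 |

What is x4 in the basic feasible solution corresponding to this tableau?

x4 is not in the basis, so in the current basic feasible solution x4 = 0.

0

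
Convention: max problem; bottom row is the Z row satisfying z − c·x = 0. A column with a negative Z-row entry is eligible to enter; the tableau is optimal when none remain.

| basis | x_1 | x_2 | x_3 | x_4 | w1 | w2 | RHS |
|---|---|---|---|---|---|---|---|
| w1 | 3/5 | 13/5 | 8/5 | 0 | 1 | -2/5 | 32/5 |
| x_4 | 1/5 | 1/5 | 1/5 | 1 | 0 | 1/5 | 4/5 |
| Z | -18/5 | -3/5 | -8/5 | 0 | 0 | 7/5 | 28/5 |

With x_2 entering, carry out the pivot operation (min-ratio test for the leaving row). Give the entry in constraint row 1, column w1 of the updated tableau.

5/13

Ratio test on column x_2 — row 1: (32/5)/(13/5) = 32/13; row 2: (4/5)/(1/5) = 4. Minimum is 32/13 at row 1 (w1 leaves); pivot element 13/5.
Divide row 1 by 13/5; eliminate column x_2 from the other rows.
In the new row 1, the w1 entry is the old entry divided by the pivot: 1/(13/5) = 5/13.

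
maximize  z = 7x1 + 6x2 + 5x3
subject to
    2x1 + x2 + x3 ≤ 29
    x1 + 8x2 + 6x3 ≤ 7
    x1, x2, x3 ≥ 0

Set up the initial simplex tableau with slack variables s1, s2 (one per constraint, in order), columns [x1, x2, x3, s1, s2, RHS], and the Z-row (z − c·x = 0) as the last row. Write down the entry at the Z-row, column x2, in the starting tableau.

-6

The Z-row carries the negated objective coefficients: the x2 entry is -6.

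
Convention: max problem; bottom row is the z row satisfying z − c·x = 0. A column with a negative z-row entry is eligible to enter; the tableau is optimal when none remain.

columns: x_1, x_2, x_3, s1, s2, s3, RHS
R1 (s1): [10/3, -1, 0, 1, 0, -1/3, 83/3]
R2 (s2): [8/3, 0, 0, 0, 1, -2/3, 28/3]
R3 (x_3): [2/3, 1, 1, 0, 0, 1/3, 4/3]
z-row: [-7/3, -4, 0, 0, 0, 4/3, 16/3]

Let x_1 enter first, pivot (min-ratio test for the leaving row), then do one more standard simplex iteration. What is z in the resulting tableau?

32/3

Ratio test on column x_1 — row 1: (83/3)/(10/3) = 83/10; row 2: (28/3)/(8/3) = 7/2; row 3: (4/3)/(2/3) = 2. Minimum is 2 at row 3 (x_3 leaves); pivot element 2/3.
Pivot on row 3; the z-row RHS becomes 16/3 − (-7/3)·2 = 10.
Next entering variable (most negative z-row entry -1/2): x_2.
Ratio test on column x_2 — row 1: entry -6 ≤ 0; row 2: entry -4 ≤ 0; row 3: 2/(3/2) = 4/3. Minimum is 4/3 at row 3 (x_1 leaves); pivot element 3/2.
After the second pivot the z-row RHS is 10 − (-1/2)·(4/3) = 32/3.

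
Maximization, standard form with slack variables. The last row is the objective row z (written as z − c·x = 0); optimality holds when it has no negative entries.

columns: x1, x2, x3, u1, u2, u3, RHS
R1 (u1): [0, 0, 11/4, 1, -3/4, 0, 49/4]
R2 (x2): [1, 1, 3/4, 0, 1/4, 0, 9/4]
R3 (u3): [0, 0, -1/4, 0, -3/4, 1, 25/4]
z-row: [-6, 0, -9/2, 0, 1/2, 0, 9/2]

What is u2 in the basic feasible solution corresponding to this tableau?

u2 is not in the basis, so in the current basic feasible solution u2 = 0.

0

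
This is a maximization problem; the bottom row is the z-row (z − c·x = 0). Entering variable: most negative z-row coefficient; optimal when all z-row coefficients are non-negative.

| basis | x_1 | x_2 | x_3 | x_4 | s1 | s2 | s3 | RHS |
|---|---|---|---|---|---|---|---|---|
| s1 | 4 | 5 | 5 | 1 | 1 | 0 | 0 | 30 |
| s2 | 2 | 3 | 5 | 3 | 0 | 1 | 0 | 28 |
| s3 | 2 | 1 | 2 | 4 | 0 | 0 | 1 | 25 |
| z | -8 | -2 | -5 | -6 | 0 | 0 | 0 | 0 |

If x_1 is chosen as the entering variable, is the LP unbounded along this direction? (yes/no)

no

Column x_1 has positive entries in row(s) 1, 2, 3, so the ratio test bounds it — not unbounded.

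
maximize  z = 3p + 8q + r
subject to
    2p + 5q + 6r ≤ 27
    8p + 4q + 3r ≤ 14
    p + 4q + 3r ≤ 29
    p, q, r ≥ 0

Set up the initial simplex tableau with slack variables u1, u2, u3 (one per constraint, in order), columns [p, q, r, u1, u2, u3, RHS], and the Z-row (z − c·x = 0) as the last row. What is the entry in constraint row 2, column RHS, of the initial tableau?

The RHS of constraint 2 is b_2 = 14.

14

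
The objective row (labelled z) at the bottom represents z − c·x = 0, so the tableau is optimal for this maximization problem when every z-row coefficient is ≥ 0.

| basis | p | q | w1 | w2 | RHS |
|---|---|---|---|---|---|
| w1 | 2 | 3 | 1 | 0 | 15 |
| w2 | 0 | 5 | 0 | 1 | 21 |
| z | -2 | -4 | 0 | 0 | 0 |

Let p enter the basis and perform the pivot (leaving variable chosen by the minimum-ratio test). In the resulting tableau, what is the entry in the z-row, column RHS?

15

Ratio test on column p — row 1: 15/2 = 15/2; row 2: entry 0 ≤ 0. Minimum is 15/2 at row 1 (w1 leaves); pivot element 2.
Divide row 1 by 2; eliminate column p from the other rows.
z-row update in column RHS: 0 − (-2)·(15/2) = 15.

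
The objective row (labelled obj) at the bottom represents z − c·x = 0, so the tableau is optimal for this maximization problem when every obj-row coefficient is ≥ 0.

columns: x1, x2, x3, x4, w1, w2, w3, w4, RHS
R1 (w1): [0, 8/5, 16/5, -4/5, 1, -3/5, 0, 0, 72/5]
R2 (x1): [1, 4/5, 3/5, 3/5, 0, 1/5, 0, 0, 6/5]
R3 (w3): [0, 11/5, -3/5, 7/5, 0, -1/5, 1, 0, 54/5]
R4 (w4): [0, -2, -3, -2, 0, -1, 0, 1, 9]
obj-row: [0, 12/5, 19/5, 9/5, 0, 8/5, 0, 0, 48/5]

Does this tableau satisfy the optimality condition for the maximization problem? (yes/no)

yes

Every obj-row coefficient is ≥ 0, so the tableau is optimal.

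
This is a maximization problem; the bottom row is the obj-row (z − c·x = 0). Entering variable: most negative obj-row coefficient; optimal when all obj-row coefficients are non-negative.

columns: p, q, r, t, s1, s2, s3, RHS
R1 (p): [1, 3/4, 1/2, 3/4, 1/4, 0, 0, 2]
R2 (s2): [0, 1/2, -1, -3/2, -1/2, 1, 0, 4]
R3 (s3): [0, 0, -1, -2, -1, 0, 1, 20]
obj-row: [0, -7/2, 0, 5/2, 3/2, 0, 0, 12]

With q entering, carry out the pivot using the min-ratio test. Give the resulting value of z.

64/3

Ratio test on column q — row 1: 2/(3/4) = 8/3; row 2: 4/(1/2) = 8; row 3: entry 0 ≤ 0. Minimum is 8/3 at row 1 (p leaves); pivot element 3/4.
Pivot on row 1; the obj-row RHS becomes 12 − (-7/2)·(8/3) = 64/3.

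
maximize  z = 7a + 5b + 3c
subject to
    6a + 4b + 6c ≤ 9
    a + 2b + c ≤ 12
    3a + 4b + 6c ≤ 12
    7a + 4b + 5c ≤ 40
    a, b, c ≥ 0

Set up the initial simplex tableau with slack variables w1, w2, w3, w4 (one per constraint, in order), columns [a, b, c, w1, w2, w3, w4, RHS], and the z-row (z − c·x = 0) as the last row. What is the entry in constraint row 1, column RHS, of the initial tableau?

9

The RHS of constraint 1 is b_1 = 9.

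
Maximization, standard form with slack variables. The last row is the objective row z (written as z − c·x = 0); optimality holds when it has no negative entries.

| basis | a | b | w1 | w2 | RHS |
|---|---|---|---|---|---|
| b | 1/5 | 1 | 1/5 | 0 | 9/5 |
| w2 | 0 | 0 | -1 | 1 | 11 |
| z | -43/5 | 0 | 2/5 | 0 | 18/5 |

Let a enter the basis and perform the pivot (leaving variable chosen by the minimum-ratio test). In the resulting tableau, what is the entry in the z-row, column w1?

Ratio test on column a — row 1: (9/5)/(1/5) = 9; row 2: entry 0 ≤ 0. Minimum is 9 at row 1 (b leaves); pivot element 1/5.
Divide row 1 by 1/5; eliminate column a from the other rows.
z-row update in column w1: 2/5 − (-43/5)·1 = 9.

9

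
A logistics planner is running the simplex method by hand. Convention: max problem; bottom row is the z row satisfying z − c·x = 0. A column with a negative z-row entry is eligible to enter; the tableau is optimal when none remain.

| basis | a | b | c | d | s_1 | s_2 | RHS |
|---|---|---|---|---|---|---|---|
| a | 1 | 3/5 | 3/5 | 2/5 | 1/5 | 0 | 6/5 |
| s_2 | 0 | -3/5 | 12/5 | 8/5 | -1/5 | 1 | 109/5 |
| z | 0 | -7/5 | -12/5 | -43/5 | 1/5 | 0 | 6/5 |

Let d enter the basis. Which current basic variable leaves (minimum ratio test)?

Column d entries and ratios — a: (6/5)/(2/5) = 3; s_2: (109/5)/(8/5) = 109/8.
Smallest ratio is 3 in the row of a, so a leaves.

a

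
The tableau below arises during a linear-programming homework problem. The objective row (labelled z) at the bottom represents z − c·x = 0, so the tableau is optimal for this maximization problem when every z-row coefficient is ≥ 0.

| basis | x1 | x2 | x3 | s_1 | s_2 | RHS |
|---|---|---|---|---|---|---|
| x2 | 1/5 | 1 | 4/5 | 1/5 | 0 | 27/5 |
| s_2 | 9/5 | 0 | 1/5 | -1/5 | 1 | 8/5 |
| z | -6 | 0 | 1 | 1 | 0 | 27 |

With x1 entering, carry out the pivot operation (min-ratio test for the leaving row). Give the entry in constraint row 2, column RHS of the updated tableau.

8/9

Ratio test on column x1 — row 1: (27/5)/(1/5) = 27; row 2: (8/5)/(9/5) = 8/9. Minimum is 8/9 at row 2 (s_2 leaves); pivot element 9/5.
Divide row 2 by 9/5; eliminate column x1 from the other rows.
In the new row 2, the RHS entry is the old entry divided by the pivot: (8/5)/(9/5) = 8/9.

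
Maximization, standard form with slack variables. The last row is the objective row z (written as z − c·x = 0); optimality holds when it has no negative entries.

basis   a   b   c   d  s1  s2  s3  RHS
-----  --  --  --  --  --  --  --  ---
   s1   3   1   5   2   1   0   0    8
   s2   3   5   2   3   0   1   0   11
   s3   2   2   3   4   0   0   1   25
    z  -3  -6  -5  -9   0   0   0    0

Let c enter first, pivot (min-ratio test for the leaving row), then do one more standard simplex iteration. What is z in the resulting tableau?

Ratio test on column c — row 1: 8/5 = 8/5; row 2: 11/2 = 11/2; row 3: 25/3 = 25/3. Minimum is 8/5 at row 1 (s1 leaves); pivot element 5.
Pivot on row 1; the z-row RHS becomes 0 − (-5)·(8/5) = 8.
Next entering variable (most negative z-row entry -7): d.
Ratio test on column d — row 1: (8/5)/(2/5) = 4; row 2: (39/5)/(11/5) = 39/11; row 3: (101/5)/(14/5) = 101/14. Minimum is 39/11 at row 2 (s2 leaves); pivot element 11/5.
After the second pivot the z-row RHS is 8 − (-7)·(39/11) = 361/11.

361/11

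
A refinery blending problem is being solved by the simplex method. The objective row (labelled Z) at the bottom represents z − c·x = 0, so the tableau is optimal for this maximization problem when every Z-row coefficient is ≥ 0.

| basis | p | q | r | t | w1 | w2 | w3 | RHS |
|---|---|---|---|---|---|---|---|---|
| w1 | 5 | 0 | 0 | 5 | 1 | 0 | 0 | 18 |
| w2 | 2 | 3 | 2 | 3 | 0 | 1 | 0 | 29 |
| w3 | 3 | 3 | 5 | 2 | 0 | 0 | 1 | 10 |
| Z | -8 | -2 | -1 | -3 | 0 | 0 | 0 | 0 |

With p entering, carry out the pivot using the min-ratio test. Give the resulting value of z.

80/3

Ratio test on column p — row 1: 18/5 = 18/5; row 2: 29/2 = 29/2; row 3: 10/3 = 10/3. Minimum is 10/3 at row 3 (w3 leaves); pivot element 3.
Pivot on row 3; the Z-row RHS becomes 0 − (-8)·(10/3) = 80/3.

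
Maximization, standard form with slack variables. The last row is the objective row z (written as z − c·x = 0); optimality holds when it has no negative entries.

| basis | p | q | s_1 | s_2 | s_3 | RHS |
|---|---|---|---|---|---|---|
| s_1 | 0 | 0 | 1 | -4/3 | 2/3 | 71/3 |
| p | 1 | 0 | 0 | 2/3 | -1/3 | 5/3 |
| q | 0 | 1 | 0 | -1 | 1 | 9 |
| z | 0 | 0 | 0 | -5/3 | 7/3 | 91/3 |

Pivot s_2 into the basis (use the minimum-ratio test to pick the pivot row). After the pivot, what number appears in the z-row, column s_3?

Ratio test on column s_2 — row 1: entry -4/3 ≤ 0; row 2: (5/3)/(2/3) = 5/2; row 3: entry -1 ≤ 0. Minimum is 5/2 at row 2 (p leaves); pivot element 2/3.
Divide row 2 by 2/3; eliminate column s_2 from the other rows.
z-row update in column s_3: 7/3 − (-5/3)·(-1/2) = 3/2.

3/2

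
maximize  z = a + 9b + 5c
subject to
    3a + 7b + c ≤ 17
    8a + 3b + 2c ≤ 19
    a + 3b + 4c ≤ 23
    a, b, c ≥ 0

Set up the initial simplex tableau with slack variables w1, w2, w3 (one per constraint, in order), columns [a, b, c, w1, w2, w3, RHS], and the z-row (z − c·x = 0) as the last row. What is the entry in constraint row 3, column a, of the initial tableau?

1

Constraint 3 has coefficient 1 on a.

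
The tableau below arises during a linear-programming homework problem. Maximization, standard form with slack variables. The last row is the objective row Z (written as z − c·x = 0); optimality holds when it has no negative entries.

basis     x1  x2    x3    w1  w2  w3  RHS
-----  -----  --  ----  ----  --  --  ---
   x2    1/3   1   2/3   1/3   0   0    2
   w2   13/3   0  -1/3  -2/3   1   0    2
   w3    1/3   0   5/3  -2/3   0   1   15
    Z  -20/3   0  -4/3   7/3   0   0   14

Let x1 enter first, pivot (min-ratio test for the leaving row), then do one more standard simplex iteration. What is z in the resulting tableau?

Ratio test on column x1 — row 1: 2/(1/3) = 6; row 2: 2/(13/3) = 6/13; row 3: 15/(1/3) = 45. Minimum is 6/13 at row 2 (w2 leaves); pivot element 13/3.
Pivot on row 2; the Z-row RHS becomes 14 − (-20/3)·(6/13) = 222/13.
Next entering variable (most negative Z-row entry -24/13): x3.
Ratio test on column x3 — row 1: (24/13)/(9/13) = 8/3; row 2: entry -1/13 ≤ 0; row 3: (193/13)/(22/13) = 193/22. Minimum is 8/3 at row 1 (x2 leaves); pivot element 9/13.
After the second pivot the Z-row RHS is 222/13 − (-24/13)·(8/3) = 22.

22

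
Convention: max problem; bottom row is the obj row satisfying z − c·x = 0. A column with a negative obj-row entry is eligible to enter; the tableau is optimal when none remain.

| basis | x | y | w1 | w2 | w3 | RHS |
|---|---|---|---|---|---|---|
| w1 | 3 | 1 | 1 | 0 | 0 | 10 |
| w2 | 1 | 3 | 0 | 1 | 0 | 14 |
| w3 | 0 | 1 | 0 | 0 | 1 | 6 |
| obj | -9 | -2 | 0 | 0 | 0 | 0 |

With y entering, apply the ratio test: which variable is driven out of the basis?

w2

Column y entries and ratios — w1: 10/1 = 10; w2: 14/3 = 14/3; w3: 6/1 = 6.
Smallest ratio is 14/3 in the row of w2, so w2 leaves.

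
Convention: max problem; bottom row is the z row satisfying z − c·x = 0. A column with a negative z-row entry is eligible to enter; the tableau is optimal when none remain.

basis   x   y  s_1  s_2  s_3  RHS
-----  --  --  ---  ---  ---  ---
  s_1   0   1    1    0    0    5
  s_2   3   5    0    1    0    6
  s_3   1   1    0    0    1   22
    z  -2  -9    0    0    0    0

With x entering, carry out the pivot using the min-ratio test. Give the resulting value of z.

Ratio test on column x — row 1: entry 0 ≤ 0; row 2: 6/3 = 2; row 3: 22/1 = 22. Minimum is 2 at row 2 (s_2 leaves); pivot element 3.
Pivot on row 2; the z-row RHS becomes 0 − (-2)·2 = 4.

4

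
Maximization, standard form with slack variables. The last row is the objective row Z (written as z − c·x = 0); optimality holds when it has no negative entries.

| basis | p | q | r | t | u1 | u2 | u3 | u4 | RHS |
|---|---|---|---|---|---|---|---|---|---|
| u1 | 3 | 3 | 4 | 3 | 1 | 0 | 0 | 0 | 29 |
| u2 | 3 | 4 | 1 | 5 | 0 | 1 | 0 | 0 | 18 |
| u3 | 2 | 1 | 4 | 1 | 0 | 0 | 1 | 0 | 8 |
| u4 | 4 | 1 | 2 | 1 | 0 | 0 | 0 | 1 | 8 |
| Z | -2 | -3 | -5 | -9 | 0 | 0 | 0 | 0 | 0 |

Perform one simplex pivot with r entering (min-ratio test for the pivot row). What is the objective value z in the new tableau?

10

Ratio test on column r — row 1: 29/4 = 29/4; row 2: 18/1 = 18; row 3: 8/4 = 2; row 4: 8/2 = 4. Minimum is 2 at row 3 (u3 leaves); pivot element 4.
Pivot on row 3; the Z-row RHS becomes 0 − (-5)·2 = 10.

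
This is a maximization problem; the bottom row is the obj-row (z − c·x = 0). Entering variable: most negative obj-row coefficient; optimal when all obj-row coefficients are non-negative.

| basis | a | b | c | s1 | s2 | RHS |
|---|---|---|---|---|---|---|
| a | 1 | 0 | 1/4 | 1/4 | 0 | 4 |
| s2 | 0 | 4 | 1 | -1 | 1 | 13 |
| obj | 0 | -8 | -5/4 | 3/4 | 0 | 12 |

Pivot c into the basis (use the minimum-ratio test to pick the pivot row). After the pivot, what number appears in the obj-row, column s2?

Ratio test on column c — row 1: 4/(1/4) = 16; row 2: 13/1 = 13. Minimum is 13 at row 2 (s2 leaves); pivot element 1.
Divide row 2 by 1; eliminate column c from the other rows.
obj-row update in column s2: 0 − (-5/4)·1 = 5/4.

5/4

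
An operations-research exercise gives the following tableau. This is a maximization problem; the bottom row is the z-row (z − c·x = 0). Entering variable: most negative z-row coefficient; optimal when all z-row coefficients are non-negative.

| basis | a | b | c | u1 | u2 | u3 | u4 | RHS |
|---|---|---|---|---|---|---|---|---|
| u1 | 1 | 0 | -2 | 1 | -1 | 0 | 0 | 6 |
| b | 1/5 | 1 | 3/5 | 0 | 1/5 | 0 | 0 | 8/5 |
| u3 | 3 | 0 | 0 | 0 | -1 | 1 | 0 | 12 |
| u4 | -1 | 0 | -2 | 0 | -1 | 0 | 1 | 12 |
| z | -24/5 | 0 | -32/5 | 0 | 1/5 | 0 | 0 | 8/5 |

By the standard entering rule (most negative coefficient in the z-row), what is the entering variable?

c

Negative z-row entries: a: -24/5, c: -32/5.
The most negative is -32/5 in column c, so c enters.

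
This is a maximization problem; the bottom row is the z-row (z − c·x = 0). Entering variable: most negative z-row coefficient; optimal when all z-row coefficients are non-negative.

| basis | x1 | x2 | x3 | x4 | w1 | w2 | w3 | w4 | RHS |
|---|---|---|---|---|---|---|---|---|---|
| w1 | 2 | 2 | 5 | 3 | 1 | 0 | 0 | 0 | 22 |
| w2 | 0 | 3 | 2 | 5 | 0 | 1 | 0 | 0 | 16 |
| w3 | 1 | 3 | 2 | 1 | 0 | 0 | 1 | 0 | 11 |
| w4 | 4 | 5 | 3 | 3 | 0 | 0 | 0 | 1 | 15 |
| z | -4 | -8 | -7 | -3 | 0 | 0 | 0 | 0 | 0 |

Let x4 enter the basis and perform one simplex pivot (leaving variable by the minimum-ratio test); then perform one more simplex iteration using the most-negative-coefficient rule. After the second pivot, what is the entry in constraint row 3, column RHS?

15/4

Ratio test on column x4 — row 1: 22/3 = 22/3; row 2: 16/5 = 16/5; row 3: 11/1 = 11; row 4: 15/3 = 5. Minimum is 16/5 at row 2 (w2 leaves); pivot element 5.
Divide row 2 by 5; eliminate column x4 from the other rows.
Second iteration: most negative z-row entry is -31/5 in column x2, so x2 enters.
Ratio test on column x2 — row 1: (62/5)/(1/5) = 62; row 2: (16/5)/(3/5) = 16/3; row 3: (39/5)/(12/5) = 13/4; row 4: (27/5)/(16/5) = 27/16. Minimum is 27/16 at row 4 (w4 leaves); pivot element 16/5.
Divide row 4 by 16/5; eliminate column x2 from the other rows.
After both pivots, the entry at constraint row 3, column RHS is 15/4.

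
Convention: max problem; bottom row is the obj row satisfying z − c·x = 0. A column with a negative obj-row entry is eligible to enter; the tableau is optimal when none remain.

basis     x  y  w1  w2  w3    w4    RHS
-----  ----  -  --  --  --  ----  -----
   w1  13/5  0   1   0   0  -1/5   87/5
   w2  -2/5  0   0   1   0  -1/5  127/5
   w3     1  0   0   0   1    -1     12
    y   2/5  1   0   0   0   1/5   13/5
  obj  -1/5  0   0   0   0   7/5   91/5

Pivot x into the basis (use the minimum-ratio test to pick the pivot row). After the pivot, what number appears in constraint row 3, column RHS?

Ratio test on column x — row 1: (87/5)/(13/5) = 87/13; row 2: entry -2/5 ≤ 0; row 3: 12/1 = 12; row 4: (13/5)/(2/5) = 13/2. Minimum is 13/2 at row 4 (y leaves); pivot element 2/5.
Divide row 4 by 2/5; eliminate column x from the other rows.
Row 3 update in column RHS: 12 − 1·(13/2) = 11/2.

11/2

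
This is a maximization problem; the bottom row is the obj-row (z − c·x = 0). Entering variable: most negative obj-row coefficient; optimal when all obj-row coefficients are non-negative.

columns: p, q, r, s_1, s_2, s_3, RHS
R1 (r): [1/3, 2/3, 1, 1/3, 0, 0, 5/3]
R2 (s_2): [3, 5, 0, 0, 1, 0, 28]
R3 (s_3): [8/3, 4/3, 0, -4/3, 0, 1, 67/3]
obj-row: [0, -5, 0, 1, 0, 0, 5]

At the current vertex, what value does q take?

0

q is not in the basis, so in the current basic feasible solution q = 0.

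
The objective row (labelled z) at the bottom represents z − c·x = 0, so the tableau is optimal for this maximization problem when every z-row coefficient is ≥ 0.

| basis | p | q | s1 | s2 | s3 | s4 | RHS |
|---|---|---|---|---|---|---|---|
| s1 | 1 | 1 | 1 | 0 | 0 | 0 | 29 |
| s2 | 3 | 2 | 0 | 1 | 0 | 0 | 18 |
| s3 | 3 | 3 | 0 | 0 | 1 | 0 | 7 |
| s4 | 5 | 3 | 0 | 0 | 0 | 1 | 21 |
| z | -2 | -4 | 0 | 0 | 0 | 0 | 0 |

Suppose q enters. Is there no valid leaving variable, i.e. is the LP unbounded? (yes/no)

Column q has positive entries in row(s) 1, 2, 3, 4, so the ratio test bounds it — not unbounded.

no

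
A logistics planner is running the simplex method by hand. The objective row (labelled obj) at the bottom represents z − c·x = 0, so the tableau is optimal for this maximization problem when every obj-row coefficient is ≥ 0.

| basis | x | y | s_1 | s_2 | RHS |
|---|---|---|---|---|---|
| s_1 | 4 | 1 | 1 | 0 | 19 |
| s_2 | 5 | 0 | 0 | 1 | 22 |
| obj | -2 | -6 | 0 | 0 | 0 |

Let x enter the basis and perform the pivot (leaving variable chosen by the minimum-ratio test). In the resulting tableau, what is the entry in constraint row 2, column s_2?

1/5

Ratio test on column x — row 1: 19/4 = 19/4; row 2: 22/5 = 22/5. Minimum is 22/5 at row 2 (s_2 leaves); pivot element 5.
Divide row 2 by 5; eliminate column x from the other rows.
In the new row 2, the s_2 entry is the old entry divided by the pivot: 1/5 = 1/5.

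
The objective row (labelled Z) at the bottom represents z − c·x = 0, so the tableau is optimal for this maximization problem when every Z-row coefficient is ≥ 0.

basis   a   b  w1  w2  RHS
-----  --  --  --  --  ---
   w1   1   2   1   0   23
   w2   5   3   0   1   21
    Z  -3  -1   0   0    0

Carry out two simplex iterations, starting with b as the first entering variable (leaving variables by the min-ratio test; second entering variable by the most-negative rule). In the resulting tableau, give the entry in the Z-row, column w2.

Ratio test on column b — row 1: 23/2 = 23/2; row 2: 21/3 = 7. Minimum is 7 at row 2 (w2 leaves); pivot element 3.
Divide row 2 by 3; eliminate column b from the other rows.
Second iteration: most negative Z-row entry is -4/3 in column a, so a enters.
Ratio test on column a — row 1: entry -7/3 ≤ 0; row 2: 7/(5/3) = 21/5. Minimum is 21/5 at row 2 (b leaves); pivot element 5/3.
Divide row 2 by 5/3; eliminate column a from the other rows.
After both pivots, the entry at the Z-row, column w2 is 3/5.

3/5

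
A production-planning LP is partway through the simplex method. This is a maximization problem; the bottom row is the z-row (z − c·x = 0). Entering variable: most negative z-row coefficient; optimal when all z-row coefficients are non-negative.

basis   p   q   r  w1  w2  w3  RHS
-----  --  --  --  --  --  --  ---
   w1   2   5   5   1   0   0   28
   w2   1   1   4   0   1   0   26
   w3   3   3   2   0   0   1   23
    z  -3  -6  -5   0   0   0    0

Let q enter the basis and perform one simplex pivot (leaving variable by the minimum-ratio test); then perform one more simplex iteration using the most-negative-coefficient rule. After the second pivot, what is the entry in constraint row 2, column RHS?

Ratio test on column q — row 1: 28/5 = 28/5; row 2: 26/1 = 26; row 3: 23/3 = 23/3. Minimum is 28/5 at row 1 (w1 leaves); pivot element 5.
Divide row 1 by 5; eliminate column q from the other rows.
Second iteration: most negative z-row entry is -3/5 in column p, so p enters.
Ratio test on column p — row 1: (28/5)/(2/5) = 14; row 2: (102/5)/(3/5) = 34; row 3: (31/5)/(9/5) = 31/9. Minimum is 31/9 at row 3 (w3 leaves); pivot element 9/5.
Divide row 3 by 9/5; eliminate column p from the other rows.
After both pivots, the entry at constraint row 2, column RHS is 55/3.

55/3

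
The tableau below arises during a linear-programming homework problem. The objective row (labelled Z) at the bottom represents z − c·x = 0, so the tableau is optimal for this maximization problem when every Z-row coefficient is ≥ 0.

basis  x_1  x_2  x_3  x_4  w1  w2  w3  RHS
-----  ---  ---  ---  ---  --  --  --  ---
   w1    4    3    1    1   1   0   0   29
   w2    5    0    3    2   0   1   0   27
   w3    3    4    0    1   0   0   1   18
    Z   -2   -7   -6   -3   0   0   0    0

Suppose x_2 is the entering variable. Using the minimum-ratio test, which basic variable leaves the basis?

w3

Column x_2 entries and ratios — w1: 29/3 = 29/3; w2: 0 ≤ 0, skip; w3: 18/4 = 9/2.
Smallest ratio is 9/2 in the row of w3, so w3 leaves.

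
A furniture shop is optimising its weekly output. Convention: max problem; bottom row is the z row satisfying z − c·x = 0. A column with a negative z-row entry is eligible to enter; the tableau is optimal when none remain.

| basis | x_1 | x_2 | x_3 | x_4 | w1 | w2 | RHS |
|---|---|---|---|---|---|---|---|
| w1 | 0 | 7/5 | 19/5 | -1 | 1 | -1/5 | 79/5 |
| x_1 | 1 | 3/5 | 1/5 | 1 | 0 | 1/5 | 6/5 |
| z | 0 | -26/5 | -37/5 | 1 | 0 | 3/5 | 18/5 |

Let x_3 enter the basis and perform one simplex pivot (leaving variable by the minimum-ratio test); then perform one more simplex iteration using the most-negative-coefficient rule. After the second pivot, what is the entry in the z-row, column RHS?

Ratio test on column x_3 — row 1: (79/5)/(19/5) = 79/19; row 2: (6/5)/(1/5) = 6. Minimum is 79/19 at row 1 (w1 leaves); pivot element 19/5.
Divide row 1 by 19/5; eliminate column x_3 from the other rows.
Second iteration: most negative z-row entry is -47/19 in column x_2, so x_2 enters.
Ratio test on column x_2 — row 1: (79/19)/(7/19) = 79/7; row 2: (7/19)/(10/19) = 7/10. Minimum is 7/10 at row 2 (x_1 leaves); pivot element 10/19.
Divide row 2 by 10/19; eliminate column x_2 from the other rows.
After both pivots, the entry at the z-row, column RHS is 361/10.

361/10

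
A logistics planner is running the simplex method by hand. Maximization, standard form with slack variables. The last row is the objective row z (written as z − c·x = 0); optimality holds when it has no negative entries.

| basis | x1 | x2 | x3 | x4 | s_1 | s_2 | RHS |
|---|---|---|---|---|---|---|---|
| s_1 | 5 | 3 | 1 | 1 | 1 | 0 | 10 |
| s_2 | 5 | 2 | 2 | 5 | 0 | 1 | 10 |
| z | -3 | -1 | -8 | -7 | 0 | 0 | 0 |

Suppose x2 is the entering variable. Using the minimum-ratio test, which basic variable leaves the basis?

s_1

Column x2 entries and ratios — s_1: 10/3 = 10/3; s_2: 10/2 = 5.
Smallest ratio is 10/3 in the row of s_1, so s_1 leaves.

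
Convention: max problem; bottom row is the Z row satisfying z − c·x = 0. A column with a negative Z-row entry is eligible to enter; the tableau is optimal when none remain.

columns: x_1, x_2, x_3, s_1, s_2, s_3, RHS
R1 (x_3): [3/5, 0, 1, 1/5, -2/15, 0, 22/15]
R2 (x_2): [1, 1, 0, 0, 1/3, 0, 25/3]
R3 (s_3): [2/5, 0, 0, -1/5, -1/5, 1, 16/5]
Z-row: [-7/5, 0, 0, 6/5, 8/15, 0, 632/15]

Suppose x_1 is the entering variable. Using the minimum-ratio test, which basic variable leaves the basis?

x_3

Column x_1 entries and ratios — x_3: (22/15)/(3/5) = 22/9; x_2: (25/3)/1 = 25/3; s_3: (16/5)/(2/5) = 8.
Smallest ratio is 22/9 in the row of x_3, so x_3 leaves.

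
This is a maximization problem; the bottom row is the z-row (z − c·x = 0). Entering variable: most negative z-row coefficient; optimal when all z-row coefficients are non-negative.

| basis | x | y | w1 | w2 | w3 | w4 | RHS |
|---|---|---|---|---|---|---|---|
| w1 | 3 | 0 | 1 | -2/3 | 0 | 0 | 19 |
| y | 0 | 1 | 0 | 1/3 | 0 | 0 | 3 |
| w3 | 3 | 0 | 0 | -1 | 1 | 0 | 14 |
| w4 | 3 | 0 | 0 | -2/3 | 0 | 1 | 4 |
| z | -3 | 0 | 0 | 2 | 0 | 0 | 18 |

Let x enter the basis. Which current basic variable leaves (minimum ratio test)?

w4

Column x entries and ratios — w1: 19/3 = 19/3; y: 0 ≤ 0, skip; w3: 14/3 = 14/3; w4: 4/3 = 4/3.
Smallest ratio is 4/3 in the row of w4, so w4 leaves.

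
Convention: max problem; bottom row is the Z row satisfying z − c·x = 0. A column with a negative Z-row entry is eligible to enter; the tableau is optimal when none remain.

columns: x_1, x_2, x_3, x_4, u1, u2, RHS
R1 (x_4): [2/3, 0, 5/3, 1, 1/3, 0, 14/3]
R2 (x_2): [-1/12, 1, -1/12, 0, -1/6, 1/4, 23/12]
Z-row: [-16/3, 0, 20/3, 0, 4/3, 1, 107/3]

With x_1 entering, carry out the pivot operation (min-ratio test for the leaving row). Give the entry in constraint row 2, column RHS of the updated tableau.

5/2

Ratio test on column x_1 — row 1: (14/3)/(2/3) = 7; row 2: entry -1/12 ≤ 0. Minimum is 7 at row 1 (x_4 leaves); pivot element 2/3.
Divide row 1 by 2/3; eliminate column x_1 from the other rows.
Row 2 update in column RHS: 23/12 − (-1/12)·7 = 5/2.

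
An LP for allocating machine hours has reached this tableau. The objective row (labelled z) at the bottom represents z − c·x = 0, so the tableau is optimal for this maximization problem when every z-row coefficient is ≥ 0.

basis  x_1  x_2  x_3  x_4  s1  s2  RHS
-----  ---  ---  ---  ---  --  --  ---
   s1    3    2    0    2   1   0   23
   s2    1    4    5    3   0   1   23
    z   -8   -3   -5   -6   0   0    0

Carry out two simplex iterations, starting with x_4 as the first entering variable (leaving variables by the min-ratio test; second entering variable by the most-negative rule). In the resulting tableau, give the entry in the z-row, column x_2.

23/7

Ratio test on column x_4 — row 1: 23/2 = 23/2; row 2: 23/3 = 23/3. Minimum is 23/3 at row 2 (s2 leaves); pivot element 3.
Divide row 2 by 3; eliminate column x_4 from the other rows.
Second iteration: most negative z-row entry is -6 in column x_1, so x_1 enters.
Ratio test on column x_1 — row 1: (23/3)/(7/3) = 23/7; row 2: (23/3)/(1/3) = 23. Minimum is 23/7 at row 1 (s1 leaves); pivot element 7/3.
Divide row 1 by 7/3; eliminate column x_1 from the other rows.
After both pivots, the entry at the z-row, column x_2 is 23/7.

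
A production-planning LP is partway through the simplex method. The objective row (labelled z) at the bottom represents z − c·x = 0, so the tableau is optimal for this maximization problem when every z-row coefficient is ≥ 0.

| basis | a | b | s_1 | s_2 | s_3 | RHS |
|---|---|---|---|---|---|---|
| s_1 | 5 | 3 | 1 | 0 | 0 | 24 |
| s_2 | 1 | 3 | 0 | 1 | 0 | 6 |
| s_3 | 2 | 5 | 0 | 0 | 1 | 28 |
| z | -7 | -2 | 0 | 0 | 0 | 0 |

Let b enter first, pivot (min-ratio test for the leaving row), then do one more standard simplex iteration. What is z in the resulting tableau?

65/2

Ratio test on column b — row 1: 24/3 = 8; row 2: 6/3 = 2; row 3: 28/5 = 28/5. Minimum is 2 at row 2 (s_2 leaves); pivot element 3.
Pivot on row 2; the z-row RHS becomes 0 − (-2)·2 = 4.
Next entering variable (most negative z-row entry -19/3): a.
Ratio test on column a — row 1: 18/4 = 9/2; row 2: 2/(1/3) = 6; row 3: 18/(1/3) = 54. Minimum is 9/2 at row 1 (s_1 leaves); pivot element 4.
After the second pivot the z-row RHS is 4 − (-19/3)·(9/2) = 65/2.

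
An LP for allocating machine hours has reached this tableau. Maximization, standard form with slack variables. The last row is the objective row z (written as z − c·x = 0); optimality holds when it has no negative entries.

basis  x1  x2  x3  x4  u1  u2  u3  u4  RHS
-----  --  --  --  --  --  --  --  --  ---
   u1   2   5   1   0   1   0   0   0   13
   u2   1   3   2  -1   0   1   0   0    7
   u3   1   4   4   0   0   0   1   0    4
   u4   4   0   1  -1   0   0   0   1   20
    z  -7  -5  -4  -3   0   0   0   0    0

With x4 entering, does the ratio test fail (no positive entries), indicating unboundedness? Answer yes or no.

yes

Every constraint-row entry in column x4 is ≤ 0, so increasing x4 is unbounded.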